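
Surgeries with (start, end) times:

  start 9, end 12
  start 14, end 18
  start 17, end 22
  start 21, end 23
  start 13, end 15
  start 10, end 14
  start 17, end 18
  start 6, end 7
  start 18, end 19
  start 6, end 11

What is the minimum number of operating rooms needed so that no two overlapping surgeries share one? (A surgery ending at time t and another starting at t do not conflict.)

Events (time:±→running): 6:+→1 6:+→2 7:-→1 9:+→2 10:+→3 … peak 3.

3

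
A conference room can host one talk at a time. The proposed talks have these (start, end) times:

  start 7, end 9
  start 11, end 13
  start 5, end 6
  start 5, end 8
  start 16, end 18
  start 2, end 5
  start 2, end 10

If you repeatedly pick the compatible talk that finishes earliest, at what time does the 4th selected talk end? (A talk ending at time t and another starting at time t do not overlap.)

Order by finish time; keep every interval that doesn't clash with the previous kept one.
By end time: (2,5), (5,6), (5,8), (7,9), (2,10), (11,13), (16,18).
Pick (2,5); next start ≥ 5 → (5,6); next start ≥ 6 → (7,9); next start ≥ 9 → (11,13); next start ≥ 13 → (16,18).
Selected: (2,5) (5,6) (7,9) (11,13) (16,18)

13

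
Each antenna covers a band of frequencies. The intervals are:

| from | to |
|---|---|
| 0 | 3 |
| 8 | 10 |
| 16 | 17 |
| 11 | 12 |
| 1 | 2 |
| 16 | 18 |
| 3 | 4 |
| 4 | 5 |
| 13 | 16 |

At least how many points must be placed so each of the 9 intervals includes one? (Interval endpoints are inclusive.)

5

Sort by right endpoint; whenever an interval is uncovered, place a point at its right end.
By right end: [1,2]  [0,3]  [3,4]  [4,5]  [8,10]  [11,12]  [13,16]  [16,17]  [16,18]
[1,2] uncovered → point at 2; [3,4] uncovered → point at 4; [8,10] uncovered → point at 10; [11,12] uncovered → point at 12; [13,16] uncovered → point at 16.
Points: 2, 4, 10, 12, 16 (5 total).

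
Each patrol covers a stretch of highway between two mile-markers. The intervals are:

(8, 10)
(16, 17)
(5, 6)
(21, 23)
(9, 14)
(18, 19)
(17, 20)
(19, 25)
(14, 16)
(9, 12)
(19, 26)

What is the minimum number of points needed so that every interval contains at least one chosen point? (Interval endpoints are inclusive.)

5

Sorted: [5,6] [8,10] [9,12] [9,14] [14,16] [16,17] [18,19] [17,20] [21,23] [19,25] [19,26]
{[5,6]} hit by 6; {[8,10],[9,12],[9,14]} hit by 10; {[14,16],[16,17]} hit by 16; {[18,19],[17,20]} hit by 19; {[21,23],[19,25],[19,26]} hit by 23.
Points: 6, 10, 16, 19, 23 (5 total).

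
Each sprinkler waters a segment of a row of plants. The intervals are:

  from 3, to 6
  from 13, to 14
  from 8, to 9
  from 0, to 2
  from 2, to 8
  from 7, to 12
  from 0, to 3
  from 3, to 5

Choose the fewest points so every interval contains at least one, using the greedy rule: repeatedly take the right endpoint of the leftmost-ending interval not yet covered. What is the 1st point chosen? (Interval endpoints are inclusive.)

2

Process intervals by earliest right end; each time one isn't hit yet, stab at its right endpoint.
Sorted: [0,2] [0,3] [3,5] [3,6] [2,8] [8,9] [7,12] [13,14]
{[0,2],[0,3]} hit by 2; {[3,5],[3,6],[2,8]} hit by 5; {[8,9],[7,12]} hit by 9; {[13,14]} hit by 14.
Points: 2, 5, 9, 14 (4 total).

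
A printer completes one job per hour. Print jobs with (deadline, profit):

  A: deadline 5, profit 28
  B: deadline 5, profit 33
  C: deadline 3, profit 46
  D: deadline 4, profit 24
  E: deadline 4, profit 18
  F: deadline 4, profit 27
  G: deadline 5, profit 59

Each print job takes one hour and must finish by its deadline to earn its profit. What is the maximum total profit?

Profit order: G=59 C=46 B=33 A=28 F=27 D=24 E=18
Assign: G→slot 5, C→slot 3, B→slot 4, A→slot 2, F→slot 1, D skipped, E skipped.
Slots: [1:F] [2:A] [3:C] [4:B] [5:G]
Profit = 27 + 28 + 46 + 33 + 59 = 193

193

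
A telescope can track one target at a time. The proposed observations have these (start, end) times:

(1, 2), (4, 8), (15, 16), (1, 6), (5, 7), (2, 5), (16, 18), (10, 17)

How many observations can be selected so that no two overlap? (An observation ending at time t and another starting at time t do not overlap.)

5

Sort by end time and greedily take each interval whose start is ≥ the last chosen end.
By end time: (1,2), (2,5), (1,6), (5,7), (4,8), (15,16), (10,17), (16,18).
Pick (1,2); next start ≥ 2 → (2,5); next start ≥ 5 → (5,7); next start ≥ 7 → (15,16); next start ≥ 16 → (16,18).
Selected 5 observations.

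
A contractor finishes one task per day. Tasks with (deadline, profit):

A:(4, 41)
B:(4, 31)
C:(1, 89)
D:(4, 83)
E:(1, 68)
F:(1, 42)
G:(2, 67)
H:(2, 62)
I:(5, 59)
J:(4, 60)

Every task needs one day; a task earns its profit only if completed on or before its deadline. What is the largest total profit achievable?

358

Profit order: C=89 D=83 E=68 G=67 H=62 J=60 I=59 F=42 A=41 B=31
Assign: C→slot 1, D→slot 4, E skipped, G→slot 2, H skipped, J→slot 3, I→slot 5, F skipped, A skipped, B skipped.
Slots: [1:C] [2:G] [3:J] [4:D] [5:I]
Profit = 89 + 67 + 60 + 83 + 59 = 358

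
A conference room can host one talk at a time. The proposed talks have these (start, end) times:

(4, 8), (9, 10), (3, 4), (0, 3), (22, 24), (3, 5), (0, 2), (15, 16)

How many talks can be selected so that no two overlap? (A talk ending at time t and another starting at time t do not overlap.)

6

Sorted by end: (0,2)  (0,3)  (3,4)  (3,5)  (4,8)  (9,10)  (15,16)  (22,24)
take (0,2); take (3,4); take (4,8); take (9,10); take (15,16); take (22,24).
Selected 6 talks.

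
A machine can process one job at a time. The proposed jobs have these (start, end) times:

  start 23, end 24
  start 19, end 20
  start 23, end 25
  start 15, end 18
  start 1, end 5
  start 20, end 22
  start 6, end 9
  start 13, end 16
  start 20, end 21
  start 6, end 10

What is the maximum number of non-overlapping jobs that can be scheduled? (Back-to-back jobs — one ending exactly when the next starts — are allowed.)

Sort by end time and greedily take each interval whose start is ≥ the last chosen end.
By end time: (1,5), (6,9), (6,10), (13,16), (15,18), (19,20), (20,21), (20,22), (23,24), (23,25).
Pick (1,5); next start ≥ 5 → (6,9); next start ≥ 9 → (13,16); next start ≥ 16 → (19,20); next start ≥ 20 → (20,21); next start ≥ 21 → (23,24).
Selected 6 jobs.

6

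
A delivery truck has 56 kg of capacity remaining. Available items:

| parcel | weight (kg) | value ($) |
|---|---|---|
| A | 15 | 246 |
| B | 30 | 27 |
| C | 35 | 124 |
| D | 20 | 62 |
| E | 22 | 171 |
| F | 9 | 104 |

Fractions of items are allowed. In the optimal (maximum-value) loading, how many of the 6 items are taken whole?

Sort by value per unit weight and fill in that order.
Order: A (246/15=16.40) > F (104/9=11.56) > E (171/22=7.77) > C (124/35=3.54) > D (62/20=3.10) > B (27/30=0.90)
Fill: take A (15 @ 246) → take F (9 @ 104) → take E (22 @ 171) → take 10/35 of C → 35.43; 56/56 used.
3 item(s) taken whole; one partial (take 10/35 of C).

3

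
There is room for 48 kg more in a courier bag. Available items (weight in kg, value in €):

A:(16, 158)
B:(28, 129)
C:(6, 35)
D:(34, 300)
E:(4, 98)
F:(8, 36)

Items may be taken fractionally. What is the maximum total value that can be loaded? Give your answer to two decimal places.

Ratios (sorted): E 24.50, A 9.88, D 8.82, C 5.83, B 4.61, F 4.50
take E (4 @ 98); take A (16 @ 158); take 28/34 of D → 247.06. Capacity used 48/48.
Total value = 503.06

503.06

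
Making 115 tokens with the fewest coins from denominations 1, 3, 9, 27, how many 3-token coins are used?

115 − 4×27→7 − 2×3→1 − 1×1→0
Count of 3: 2

2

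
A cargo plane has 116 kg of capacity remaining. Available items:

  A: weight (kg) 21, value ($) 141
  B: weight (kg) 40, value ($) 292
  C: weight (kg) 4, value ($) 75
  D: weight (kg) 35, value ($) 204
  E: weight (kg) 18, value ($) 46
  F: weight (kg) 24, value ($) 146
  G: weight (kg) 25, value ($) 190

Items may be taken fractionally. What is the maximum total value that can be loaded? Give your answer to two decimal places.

855.66

Sort by value per unit weight and fill in that order.
Order: C (75/4=18.75) > G (190/25=7.60) > B (292/40=7.30) > A (141/21=6.71) > F (146/24=6.08) > D (204/35=5.83) > E (46/18=2.56)
Fill: take C (4 @ 75) → take G (25 @ 190) → take B (40 @ 292) → take A (21 @ 141) → take F (24 @ 146) → take 2/35 of D → 11.66; 116/116 used.
Total value = 855.66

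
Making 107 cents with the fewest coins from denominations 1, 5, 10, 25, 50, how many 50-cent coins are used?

Use the largest denomination that fits, subtract, and repeat.
107 − 2×50→7 − 1×5→2 − 2×1→0
Count of 50: 2

2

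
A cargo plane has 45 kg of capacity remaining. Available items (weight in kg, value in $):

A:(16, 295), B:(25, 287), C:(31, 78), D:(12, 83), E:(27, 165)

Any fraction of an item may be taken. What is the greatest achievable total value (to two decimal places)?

609.67

Ratios (sorted): A 18.44, B 11.48, D 6.92, E 6.11, C 2.52
take A (16 @ 295); take B (25 @ 287); take 4/12 of D → 27.67. Capacity used 45/45.
Total value = 609.67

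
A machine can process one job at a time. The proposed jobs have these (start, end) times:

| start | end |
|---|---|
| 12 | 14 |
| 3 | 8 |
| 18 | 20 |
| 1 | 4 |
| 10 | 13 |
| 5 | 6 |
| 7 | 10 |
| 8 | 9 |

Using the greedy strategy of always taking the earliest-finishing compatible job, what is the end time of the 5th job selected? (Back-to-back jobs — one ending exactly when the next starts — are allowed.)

Sort by end time and greedily take each interval whose start is ≥ the last chosen end.
Sorted by end: (1,4)  (5,6)  (3,8)  (8,9)  (7,10)  (10,13)  (12,14)  (18,20)
take (1,4); take (5,6); skip (3,8); take (8,9); take (10,13); take (18,20).
Selected: (1,4) (5,6) (8,9) (10,13) (18,20)

20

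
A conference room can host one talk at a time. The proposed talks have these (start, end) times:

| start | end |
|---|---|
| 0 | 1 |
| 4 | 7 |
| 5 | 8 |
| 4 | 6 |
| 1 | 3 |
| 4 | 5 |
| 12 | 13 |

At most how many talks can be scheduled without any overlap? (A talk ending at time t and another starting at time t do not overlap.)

5

By end time: (0,1), (1,3), (4,5), (4,6), (4,7), (5,8), (12,13).
Pick (0,1); next start ≥ 1 → (1,3); next start ≥ 3 → (4,5); next start ≥ 5 → (5,8); next start ≥ 8 → (12,13).
Selected 5 talks.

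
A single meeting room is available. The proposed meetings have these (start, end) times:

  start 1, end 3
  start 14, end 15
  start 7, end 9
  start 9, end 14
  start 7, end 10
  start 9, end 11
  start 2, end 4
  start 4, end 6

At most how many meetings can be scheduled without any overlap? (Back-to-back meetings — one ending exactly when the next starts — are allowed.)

Order by finish time; keep every interval that doesn't clash with the previous kept one.
Sorted by end: (1,3)  (2,4)  (4,6)  (7,9)  (7,10)  (9,11)  (9,14)  (14,15)
take (1,3); take (4,6); take (7,9); skip (7,10); take (9,11); take (14,15).
Selected 5 meetings.

5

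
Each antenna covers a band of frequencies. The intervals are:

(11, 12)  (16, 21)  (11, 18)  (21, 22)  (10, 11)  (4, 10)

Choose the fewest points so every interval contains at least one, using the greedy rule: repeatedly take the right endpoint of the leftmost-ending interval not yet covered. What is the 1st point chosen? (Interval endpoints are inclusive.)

By right end: [4,10]  [10,11]  [11,12]  [11,18]  [16,21]  [21,22]
[4,10] uncovered → point at 10; [11,12] uncovered → point at 12; [16,21] uncovered → point at 21.
Points: 10, 12, 21 (3 total).

10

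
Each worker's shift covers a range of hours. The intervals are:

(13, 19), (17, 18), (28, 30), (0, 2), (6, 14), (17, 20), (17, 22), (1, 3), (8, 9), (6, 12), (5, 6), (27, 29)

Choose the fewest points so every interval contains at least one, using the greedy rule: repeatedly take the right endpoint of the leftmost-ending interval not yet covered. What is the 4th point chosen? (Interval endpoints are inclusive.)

18

Sort by right endpoint; whenever an interval is uncovered, place a point at its right end.
By right end: [0,2]  [1,3]  [5,6]  [8,9]  [6,12]  [6,14]  [17,18]  [13,19]  [17,20]  [17,22]  [27,29]  [28,30]
[0,2] uncovered → point at 2; [5,6] uncovered → point at 6; [8,9] uncovered → point at 9; [17,18] uncovered → point at 18; [27,29] uncovered → point at 29.
Points: 2, 6, 9, 18, 29 (5 total).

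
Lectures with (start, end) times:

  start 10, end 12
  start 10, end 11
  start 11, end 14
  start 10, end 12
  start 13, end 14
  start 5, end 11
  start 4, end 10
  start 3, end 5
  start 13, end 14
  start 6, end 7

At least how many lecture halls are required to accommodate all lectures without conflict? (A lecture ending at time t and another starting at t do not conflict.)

Count concurrent intervals with a sweep; the peak is the room count.
Events (time:±→running): 3:+→1 4:+→2 5:-→1 5:+→2 6:+→3 7:-→2 10:-→1 10:+→2 10:+→3 10:+→4 … peak 4.

4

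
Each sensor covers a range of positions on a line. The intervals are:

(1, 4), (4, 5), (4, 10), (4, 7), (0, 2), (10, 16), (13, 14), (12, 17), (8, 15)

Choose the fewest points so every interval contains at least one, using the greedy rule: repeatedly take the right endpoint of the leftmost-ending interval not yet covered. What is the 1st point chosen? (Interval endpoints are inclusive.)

2

Process intervals by earliest right end; each time one isn't hit yet, stab at its right endpoint.
By right end: [0,2]  [1,4]  [4,5]  [4,7]  [4,10]  [13,14]  [8,15]  [10,16]  [12,17]
[0,2] uncovered → point at 2; [4,5] uncovered → point at 5; [13,14] uncovered → point at 14.
Points: 2, 5, 14 (3 total).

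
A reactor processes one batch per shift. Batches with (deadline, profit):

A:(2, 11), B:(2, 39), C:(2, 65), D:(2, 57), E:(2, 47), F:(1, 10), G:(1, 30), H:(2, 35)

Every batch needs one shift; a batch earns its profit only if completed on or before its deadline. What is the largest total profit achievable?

122

Take jobs in profit order; each goes to the latest open slot no later than its deadline.
By profit: C(d2,65), D(d2,57), E(d2,47), B(d2,39), H(d2,35), G(d1,30), A(d2,11), F(d1,10)
C→slot 2; D→slot 1; E skipped; B skipped; H skipped; G skipped; A skipped; F skipped.
Profit = 57 + 65 = 122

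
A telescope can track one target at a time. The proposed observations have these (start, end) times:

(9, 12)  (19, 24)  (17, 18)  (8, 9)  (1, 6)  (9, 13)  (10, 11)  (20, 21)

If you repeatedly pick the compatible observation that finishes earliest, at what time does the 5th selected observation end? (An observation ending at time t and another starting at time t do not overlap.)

By end time: (1,6), (8,9), (10,11), (9,12), (9,13), (17,18), (20,21), (19,24).
Pick (1,6); next start ≥ 6 → (8,9); next start ≥ 9 → (10,11); next start ≥ 11 → (17,18); next start ≥ 18 → (20,21).
Selected: (1,6) (8,9) (10,11) (17,18) (20,21)

21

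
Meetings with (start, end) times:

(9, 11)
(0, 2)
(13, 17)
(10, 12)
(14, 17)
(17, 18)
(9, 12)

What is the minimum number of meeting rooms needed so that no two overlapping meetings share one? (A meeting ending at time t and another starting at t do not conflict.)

3

starts: [0, 9, 9, 10, 13, 14, 17]
ends:   [2, 11, 12, 12, 17, 17, 18]
s0→1 e2→0 s9→1 s9→2 s10→3  — peak 3.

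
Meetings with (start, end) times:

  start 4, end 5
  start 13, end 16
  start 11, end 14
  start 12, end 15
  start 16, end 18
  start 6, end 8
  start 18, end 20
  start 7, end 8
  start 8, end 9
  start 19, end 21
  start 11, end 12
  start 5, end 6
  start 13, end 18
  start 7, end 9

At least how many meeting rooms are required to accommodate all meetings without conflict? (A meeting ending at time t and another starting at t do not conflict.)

The answer is the maximum number of intervals overlapping at any instant.
Events (time:±→running): 4:+→1 5:-→0 5:+→1 6:-→0 6:+→1 7:+→2 7:+→3 8:-→2 8:-→1 8:+→2 9:-→1 9:-→0 11:+→1 11:+→2 12:-→1 12:+→2 13:+→3 13:+→4 … peak 4.

4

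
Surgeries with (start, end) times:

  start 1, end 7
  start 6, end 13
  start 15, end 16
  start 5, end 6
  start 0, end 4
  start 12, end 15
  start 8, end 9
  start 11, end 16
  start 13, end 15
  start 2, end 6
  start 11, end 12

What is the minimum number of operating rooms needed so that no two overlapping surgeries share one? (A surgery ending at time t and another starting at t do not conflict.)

3

Events (time:±→running): 0:+→1 1:+→2 2:+→3 … peak 3.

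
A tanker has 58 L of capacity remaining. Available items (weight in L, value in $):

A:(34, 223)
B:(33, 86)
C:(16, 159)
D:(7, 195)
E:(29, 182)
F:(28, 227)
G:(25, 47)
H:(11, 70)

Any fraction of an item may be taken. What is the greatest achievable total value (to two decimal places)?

Sort by value per unit weight and fill in that order.
Ratios (sorted): D 27.86, C 9.94, F 8.11, A 6.56, H 6.36, E 6.28, B 2.61, G 1.88
take D (7 @ 195); take C (16 @ 159); take F (28 @ 227); take 7/34 of A → 45.91. Capacity used 58/58.
Total value = 626.91

626.91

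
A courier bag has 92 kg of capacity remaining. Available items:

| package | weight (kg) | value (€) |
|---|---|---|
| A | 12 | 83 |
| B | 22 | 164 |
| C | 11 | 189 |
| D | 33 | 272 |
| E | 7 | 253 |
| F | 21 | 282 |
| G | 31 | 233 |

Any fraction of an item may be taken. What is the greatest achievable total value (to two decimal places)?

1146.32

Sort by value per unit weight and fill in that order.
Ratios (sorted): E 36.14, C 17.18, F 13.43, D 8.24, G 7.52, B 7.45, A 6.92
take E (7 @ 253); take C (11 @ 189); take F (21 @ 282); take D (33 @ 272); take 20/31 of G → 150.32. Capacity used 92/92.
Total value = 1146.32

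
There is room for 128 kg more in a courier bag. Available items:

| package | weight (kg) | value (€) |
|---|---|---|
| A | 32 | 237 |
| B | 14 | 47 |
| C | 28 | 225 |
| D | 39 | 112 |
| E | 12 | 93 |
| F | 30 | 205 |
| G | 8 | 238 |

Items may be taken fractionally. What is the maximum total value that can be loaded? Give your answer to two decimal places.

Greedy by value/weight ratio, highest first.
Ratios (sorted): G 29.75, C 8.04, E 7.75, A 7.41, F 6.83, B 3.36, D 2.87
take G (8 @ 238); take C (28 @ 225); take E (12 @ 93); take A (32 @ 237); take F (30 @ 205); take B (14 @ 47); take 4/39 of D → 11.49. Capacity used 128/128.
Total value = 1056.49

1056.49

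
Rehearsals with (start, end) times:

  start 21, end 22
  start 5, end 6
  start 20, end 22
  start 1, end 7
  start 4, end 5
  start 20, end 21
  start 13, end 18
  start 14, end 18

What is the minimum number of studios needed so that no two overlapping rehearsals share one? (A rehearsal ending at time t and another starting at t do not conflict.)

2

The answer is the maximum number of intervals overlapping at any instant.
starts: [1, 4, 5, 13, 14, 20, 20, 21]
ends:   [5, 6, 7, 18, 18, 21, 22, 22]
s1→1 s4→2  — peak 2.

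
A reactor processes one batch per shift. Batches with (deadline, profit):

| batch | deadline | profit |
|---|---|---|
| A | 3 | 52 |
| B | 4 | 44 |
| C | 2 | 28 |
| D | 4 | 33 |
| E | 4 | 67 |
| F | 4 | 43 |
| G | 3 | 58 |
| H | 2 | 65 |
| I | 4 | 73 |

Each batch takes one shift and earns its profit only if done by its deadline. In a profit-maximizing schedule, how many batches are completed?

Take jobs in profit order; each goes to the latest open slot no later than its deadline.
Profit order: I=73 E=67 H=65 G=58 A=52 B=44 F=43 D=33 C=28
Assign: I→slot 4, E→slot 3, H→slot 2, G→slot 1, A skipped, B skipped, F skipped, D skipped, C skipped.
Slots: [1:G] [2:H] [3:E] [4:I]
4 of 9 scheduled.

4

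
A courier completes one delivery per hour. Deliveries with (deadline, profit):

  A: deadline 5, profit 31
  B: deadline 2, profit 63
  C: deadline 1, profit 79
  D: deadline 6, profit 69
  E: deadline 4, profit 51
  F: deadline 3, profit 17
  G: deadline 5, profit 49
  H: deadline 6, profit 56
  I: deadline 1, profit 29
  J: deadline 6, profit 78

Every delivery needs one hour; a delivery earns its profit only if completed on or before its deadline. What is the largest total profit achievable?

396

Profit order: C=79 J=78 D=69 B=63 H=56 E=51 G=49 A=31 I=29 F=17
Assign: C→slot 1, J→slot 6, D→slot 5, B→slot 2, H→slot 4, E→slot 3, G skipped, A skipped, I skipped, F skipped.
Slots: [1:C] [2:B] [3:E] [4:H] [5:D] [6:J]
Profit = 79 + 63 + 51 + 56 + 69 + 78 = 396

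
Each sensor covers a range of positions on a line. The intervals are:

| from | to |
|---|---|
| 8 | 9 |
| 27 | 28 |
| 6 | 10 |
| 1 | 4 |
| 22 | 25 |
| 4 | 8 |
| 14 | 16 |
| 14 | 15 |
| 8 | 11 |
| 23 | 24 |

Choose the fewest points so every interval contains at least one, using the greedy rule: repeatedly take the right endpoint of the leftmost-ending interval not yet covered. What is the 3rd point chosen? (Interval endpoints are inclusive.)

Process intervals by earliest right end; each time one isn't hit yet, stab at its right endpoint.
Sorted: [1,4] [4,8] [8,9] [6,10] [8,11] [14,15] [14,16] [23,24] [22,25] [27,28]
{[1,4],[4,8]} hit by 4; {[8,9],[6,10],[8,11]} hit by 9; {[14,15],[14,16]} hit by 15; {[23,24],[22,25]} hit by 24; {[27,28]} hit by 28.
Points: 4, 9, 15, 24, 28 (5 total).

15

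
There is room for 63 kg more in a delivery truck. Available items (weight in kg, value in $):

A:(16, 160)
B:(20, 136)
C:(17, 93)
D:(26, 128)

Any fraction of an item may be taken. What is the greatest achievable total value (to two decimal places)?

438.23

Sort by value per unit weight and fill in that order.
Ratios (sorted): A 10.00, B 6.80, C 5.47, D 4.92
take A (16 @ 160); take B (20 @ 136); take C (17 @ 93); take 10/26 of D → 49.23. Capacity used 63/63.
Total value = 438.23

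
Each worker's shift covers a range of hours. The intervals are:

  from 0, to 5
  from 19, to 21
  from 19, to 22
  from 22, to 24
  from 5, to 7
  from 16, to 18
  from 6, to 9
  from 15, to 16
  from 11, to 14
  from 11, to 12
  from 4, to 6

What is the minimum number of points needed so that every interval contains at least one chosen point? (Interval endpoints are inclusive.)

Sort by right endpoint; whenever an interval is uncovered, place a point at its right end.
By right end: [0,5]  [4,6]  [5,7]  [6,9]  [11,12]  [11,14]  [15,16]  [16,18]  [19,21]  [19,22]  [22,24]
[0,5] uncovered → point at 5; [6,9] uncovered → point at 9; [11,12] uncovered → point at 12; [15,16] uncovered → point at 16; [19,21] uncovered → point at 21; [22,24] uncovered → point at 24.
Points: 5, 9, 12, 16, 21, 24 (6 total).

6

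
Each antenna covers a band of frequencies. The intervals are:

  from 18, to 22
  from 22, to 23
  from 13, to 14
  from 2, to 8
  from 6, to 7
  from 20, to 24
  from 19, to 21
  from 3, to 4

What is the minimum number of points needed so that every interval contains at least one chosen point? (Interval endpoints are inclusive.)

5

By right end: [3,4]  [6,7]  [2,8]  [13,14]  [19,21]  [18,22]  [22,23]  [20,24]
[3,4] uncovered → point at 4; [6,7] uncovered → point at 7; [13,14] uncovered → point at 14; [19,21] uncovered → point at 21; [22,23] uncovered → point at 23.
Points: 4, 7, 14, 21, 23 (5 total).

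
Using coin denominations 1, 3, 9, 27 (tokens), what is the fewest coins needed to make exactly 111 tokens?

111 − 4×27→3 − 1×3→0
Total coins = 4 + 1 = 5

5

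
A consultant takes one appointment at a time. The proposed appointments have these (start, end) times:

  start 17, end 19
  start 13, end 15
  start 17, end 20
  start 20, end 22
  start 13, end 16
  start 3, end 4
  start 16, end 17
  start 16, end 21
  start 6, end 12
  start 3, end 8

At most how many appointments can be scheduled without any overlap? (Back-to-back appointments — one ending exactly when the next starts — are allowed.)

6

Order by finish time; keep every interval that doesn't clash with the previous kept one.
By end time: (3,4), (3,8), (6,12), (13,15), (13,16), (16,17), (17,19), (17,20), (16,21), (20,22).
Pick (3,4); next start ≥ 4 → (6,12); next start ≥ 12 → (13,15); next start ≥ 15 → (16,17); next start ≥ 17 → (17,19); next start ≥ 19 → (20,22).
Selected 6 appointments.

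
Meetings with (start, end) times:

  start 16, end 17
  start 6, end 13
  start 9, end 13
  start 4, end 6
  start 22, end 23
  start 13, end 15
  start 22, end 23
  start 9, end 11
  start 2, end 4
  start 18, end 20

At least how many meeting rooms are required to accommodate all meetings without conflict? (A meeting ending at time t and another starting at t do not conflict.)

Count concurrent intervals with a sweep; the peak is the room count.
starts: [2, 4, 6, 9, 9, 13, 16, 18, 22, 22]
ends:   [4, 6, 11, 13, 13, 15, 17, 20, 23, 23]
s2→1 e4→0 s4→1 e6→0 s6→1 s9→2 s9→3  — peak 3.

3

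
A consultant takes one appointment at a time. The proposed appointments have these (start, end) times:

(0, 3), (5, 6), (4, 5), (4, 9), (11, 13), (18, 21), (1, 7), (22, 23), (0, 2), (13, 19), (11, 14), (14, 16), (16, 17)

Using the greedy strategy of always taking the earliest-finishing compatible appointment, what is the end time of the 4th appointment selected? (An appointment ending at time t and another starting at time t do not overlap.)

By end time: (0,2), (0,3), (4,5), (5,6), (1,7), (4,9), (11,13), (11,14), (14,16), (16,17), (13,19), (18,21), (22,23).
Pick (0,2); next start ≥ 2 → (4,5); next start ≥ 5 → (5,6); next start ≥ 6 → (11,13); next start ≥ 13 → (14,16); next start ≥ 16 → (16,17); next start ≥ 17 → (18,21); next start ≥ 21 → (22,23).
Selected: (0,2) (4,5) (5,6) (11,13) (14,16) (16,17) (18,21) (22,23)

13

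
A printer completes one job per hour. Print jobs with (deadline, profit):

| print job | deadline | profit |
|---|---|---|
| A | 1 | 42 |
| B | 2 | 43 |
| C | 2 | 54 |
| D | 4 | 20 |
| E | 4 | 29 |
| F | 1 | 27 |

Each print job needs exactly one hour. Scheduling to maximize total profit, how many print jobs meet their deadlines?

4

Take jobs in profit order; each goes to the latest open slot no later than its deadline.
Profit order: C=54 B=43 A=42 E=29 F=27 D=20
Assign: C→slot 2, B→slot 1, A skipped, E→slot 4, F skipped, D→slot 3.
Slots: [1:B] [2:C] [3:D] [4:E]
4 of 6 scheduled.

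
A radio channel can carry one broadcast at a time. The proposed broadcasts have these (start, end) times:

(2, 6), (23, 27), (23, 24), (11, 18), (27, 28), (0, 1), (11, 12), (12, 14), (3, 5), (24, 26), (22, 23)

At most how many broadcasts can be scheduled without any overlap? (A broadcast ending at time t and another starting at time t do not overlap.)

Greedy by earliest finish: after sorting by end time, pick each interval compatible with the last pick.
Sorted by end: (0,1)  (3,5)  (2,6)  (11,12)  (12,14)  (11,18)  (22,23)  (23,24)  (24,26)  (23,27)  (27,28)
take (0,1); take (3,5); skip (2,6); take (11,12); take (12,14); skip (11,18); take (22,23); take (23,24); take (24,26); skip (23,27); take (27,28).
Selected 8 broadcasts.

8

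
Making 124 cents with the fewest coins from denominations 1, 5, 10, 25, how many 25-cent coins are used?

Greedy: take as many of the largest coin as possible, then repeat with the remainder.
124 = 4×25 + 2×10 + 4×1
Count of 25: 4

4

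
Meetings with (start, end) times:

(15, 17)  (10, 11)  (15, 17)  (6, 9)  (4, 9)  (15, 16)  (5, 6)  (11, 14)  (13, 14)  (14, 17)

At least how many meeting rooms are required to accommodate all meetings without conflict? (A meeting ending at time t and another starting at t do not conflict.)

Events (time:±→running): 4:+→1 5:+→2 6:-→1 6:+→2 9:-→1 9:-→0 10:+→1 11:-→0 11:+→1 13:+→2 14:-→1 14:-→0 14:+→1 15:+→2 15:+→3 15:+→4 … peak 4.

4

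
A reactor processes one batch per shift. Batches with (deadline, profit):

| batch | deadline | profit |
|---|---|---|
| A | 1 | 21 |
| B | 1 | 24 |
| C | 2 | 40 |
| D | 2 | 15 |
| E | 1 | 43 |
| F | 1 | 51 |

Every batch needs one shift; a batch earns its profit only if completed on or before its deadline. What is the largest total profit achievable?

91

Take jobs in profit order; each goes to the latest open slot no later than its deadline.
Profit order: F=51 E=43 C=40 B=24 A=21 D=15
Assign: F→slot 1, E skipped, C→slot 2, B skipped, A skipped, D skipped.
Slots: [1:F] [2:C]
Profit = 51 + 40 = 91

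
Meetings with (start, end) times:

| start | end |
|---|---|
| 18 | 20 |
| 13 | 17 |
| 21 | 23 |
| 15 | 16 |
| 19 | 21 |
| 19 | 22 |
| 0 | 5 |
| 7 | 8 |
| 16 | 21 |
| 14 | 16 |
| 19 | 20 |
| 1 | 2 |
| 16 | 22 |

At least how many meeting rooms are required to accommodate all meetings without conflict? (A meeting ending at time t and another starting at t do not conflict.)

Events (time:±→running): 0:+→1 1:+→2 2:-→1 5:-→0 7:+→1 8:-→0 13:+→1 14:+→2 15:+→3 16:-→2 16:-→1 16:+→2 16:+→3 17:-→2 18:+→3 19:+→4 19:+→5 19:+→6 … peak 6.

6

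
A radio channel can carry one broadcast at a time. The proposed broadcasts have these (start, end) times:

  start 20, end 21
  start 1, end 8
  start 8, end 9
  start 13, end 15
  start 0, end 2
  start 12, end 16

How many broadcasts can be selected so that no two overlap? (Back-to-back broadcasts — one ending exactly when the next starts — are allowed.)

4

Sort by end time and greedily take each interval whose start is ≥ the last chosen end.
Sorted by end: (0,2)  (1,8)  (8,9)  (13,15)  (12,16)  (20,21)
take (0,2); take (8,9); take (13,15); skip (12,16); take (20,21).
Selected 4 broadcasts.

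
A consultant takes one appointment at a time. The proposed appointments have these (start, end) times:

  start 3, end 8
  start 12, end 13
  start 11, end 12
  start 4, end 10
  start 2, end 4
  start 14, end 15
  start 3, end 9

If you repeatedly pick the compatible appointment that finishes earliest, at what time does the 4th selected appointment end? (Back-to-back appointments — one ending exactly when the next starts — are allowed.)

Order by finish time; keep every interval that doesn't clash with the previous kept one.
By end time: (2,4), (3,8), (3,9), (4,10), (11,12), (12,13), (14,15).
Pick (2,4); next start ≥ 4 → (4,10); next start ≥ 10 → (11,12); next start ≥ 12 → (12,13); next start ≥ 13 → (14,15).
Selected: (2,4) (4,10) (11,12) (12,13) (14,15)

13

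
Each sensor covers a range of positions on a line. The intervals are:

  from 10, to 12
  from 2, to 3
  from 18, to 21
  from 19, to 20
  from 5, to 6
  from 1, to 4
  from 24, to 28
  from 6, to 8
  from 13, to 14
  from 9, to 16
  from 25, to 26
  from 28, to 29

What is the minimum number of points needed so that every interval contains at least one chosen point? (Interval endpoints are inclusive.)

7

Process intervals by earliest right end; each time one isn't hit yet, stab at its right endpoint.
Sorted: [2,3] [1,4] [5,6] [6,8] [10,12] [13,14] [9,16] [19,20] [18,21] [25,26] [24,28] [28,29]
{[2,3],[1,4]} hit by 3; {[5,6],[6,8]} hit by 6; {[10,12]} hit by 12; {[13,14],[9,16]} hit by 14; {[19,20],[18,21]} hit by 20; {[25,26],[24,28]} hit by 26; {[28,29]} hit by 29.
Points: 3, 6, 12, 14, 20, 26, 29 (7 total).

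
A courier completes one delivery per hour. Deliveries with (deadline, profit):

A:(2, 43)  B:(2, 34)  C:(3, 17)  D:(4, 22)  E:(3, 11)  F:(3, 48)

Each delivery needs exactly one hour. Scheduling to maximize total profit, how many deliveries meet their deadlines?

4

Take jobs in profit order; each goes to the latest open slot no later than its deadline.
By profit: F(d3,48), A(d2,43), B(d2,34), D(d4,22), C(d3,17), E(d3,11)
F→slot 3; A→slot 2; B→slot 1; D→slot 4; C skipped; E skipped.
4 of 6 scheduled.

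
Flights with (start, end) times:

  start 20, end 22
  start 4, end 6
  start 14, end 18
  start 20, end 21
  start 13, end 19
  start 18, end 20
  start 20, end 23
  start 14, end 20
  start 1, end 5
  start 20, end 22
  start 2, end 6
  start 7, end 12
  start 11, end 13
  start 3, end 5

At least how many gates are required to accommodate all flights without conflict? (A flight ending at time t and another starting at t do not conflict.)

4

The answer is the maximum number of intervals overlapping at any instant.
Events (time:±→running): 1:+→1 2:+→2 3:+→3 4:+→4 … peak 4.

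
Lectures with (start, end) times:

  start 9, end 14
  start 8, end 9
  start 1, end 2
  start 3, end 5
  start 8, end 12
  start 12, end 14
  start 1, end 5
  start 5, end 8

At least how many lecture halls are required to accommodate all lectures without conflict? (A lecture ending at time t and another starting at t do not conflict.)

2

starts: [1, 1, 3, 5, 8, 8, 9, 12]
ends:   [2, 5, 5, 8, 9, 12, 14, 14]
s1→1 s1→2  — peak 2.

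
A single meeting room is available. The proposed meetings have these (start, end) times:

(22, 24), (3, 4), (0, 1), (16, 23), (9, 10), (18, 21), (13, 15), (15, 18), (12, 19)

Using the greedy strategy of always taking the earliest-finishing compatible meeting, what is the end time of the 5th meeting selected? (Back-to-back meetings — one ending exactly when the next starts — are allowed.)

18

Sorted by end: (0,1)  (3,4)  (9,10)  (13,15)  (15,18)  (12,19)  (18,21)  (16,23)  (22,24)
take (0,1); take (3,4); take (9,10); take (13,15); take (15,18); take (18,21); take (22,24).
Selected: (0,1) (3,4) (9,10) (13,15) (15,18) (18,21) (22,24)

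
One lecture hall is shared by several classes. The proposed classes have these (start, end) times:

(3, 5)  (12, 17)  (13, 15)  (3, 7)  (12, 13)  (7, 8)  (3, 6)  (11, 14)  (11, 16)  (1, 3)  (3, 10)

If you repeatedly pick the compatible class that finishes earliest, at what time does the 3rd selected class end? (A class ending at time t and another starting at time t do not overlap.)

8

Greedy by earliest finish: after sorting by end time, pick each interval compatible with the last pick.
Sorted by end: (1,3)  (3,5)  (3,6)  (3,7)  (7,8)  (3,10)  (12,13)  (11,14)  (13,15)  (11,16)  (12,17)
take (1,3); take (3,5); take (7,8); skip (3,10); take (12,13); take (13,15); skip (11,16); skip (12,17).
Selected: (1,3) (3,5) (7,8) (12,13) (13,15)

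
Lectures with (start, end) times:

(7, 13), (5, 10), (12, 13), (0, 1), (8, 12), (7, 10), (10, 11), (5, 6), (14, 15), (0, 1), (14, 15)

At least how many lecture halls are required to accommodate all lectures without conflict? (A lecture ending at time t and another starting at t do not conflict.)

Count concurrent intervals with a sweep; the peak is the room count.
Events (time:±→running): 0:+→1 0:+→2 1:-→1 1:-→0 5:+→1 5:+→2 6:-→1 7:+→2 7:+→3 8:+→4 … peak 4.

4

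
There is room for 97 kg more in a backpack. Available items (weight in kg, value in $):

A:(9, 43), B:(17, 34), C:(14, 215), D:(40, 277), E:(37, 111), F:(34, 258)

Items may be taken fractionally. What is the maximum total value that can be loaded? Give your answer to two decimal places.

Sort by value per unit weight and fill in that order.
Ratios (sorted): C 15.36, F 7.59, D 6.92, A 4.78, E 3.00, B 2.00
take C (14 @ 215); take F (34 @ 258); take D (40 @ 277); take A (9 @ 43). Capacity used 97/97.
Total value = 793.00

793.00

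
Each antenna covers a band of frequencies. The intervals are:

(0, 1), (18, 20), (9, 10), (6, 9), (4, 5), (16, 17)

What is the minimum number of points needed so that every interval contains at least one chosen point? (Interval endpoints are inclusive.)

Sort by right endpoint; whenever an interval is uncovered, place a point at its right end.
By right end: [0,1]  [4,5]  [6,9]  [9,10]  [16,17]  [18,20]
[0,1] uncovered → point at 1; [4,5] uncovered → point at 5; [6,9] uncovered → point at 9; [16,17] uncovered → point at 17; [18,20] uncovered → point at 20.
Points: 1, 5, 9, 17, 20 (5 total).

5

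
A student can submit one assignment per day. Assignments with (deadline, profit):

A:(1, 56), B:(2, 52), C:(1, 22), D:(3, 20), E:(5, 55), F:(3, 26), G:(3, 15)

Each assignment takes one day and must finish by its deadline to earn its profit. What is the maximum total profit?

189

Take jobs in profit order; each goes to the latest open slot no later than its deadline.
By profit: A(d1,56), E(d5,55), B(d2,52), F(d3,26), C(d1,22), D(d3,20), G(d3,15)
A→slot 1; E→slot 5; B→slot 2; F→slot 3; C skipped; D skipped; G skipped.
Profit = 56 + 52 + 26 + 55 = 189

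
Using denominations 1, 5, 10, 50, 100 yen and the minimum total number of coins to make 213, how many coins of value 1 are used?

3

213 = 2×100 + 1×10 + 3×1
Count of 1: 3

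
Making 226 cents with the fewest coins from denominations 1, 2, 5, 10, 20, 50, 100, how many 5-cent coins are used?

1

Greedy: take as many of the largest coin as possible, then repeat with the remainder.
226 − 2×100→26 − 1×20→6 − 1×5→1 − 1×1→0
Count of 5: 1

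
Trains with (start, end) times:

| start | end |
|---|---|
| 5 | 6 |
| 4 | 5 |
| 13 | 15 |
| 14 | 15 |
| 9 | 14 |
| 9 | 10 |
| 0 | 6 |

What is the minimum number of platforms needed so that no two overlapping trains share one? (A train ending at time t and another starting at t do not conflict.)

2

Count concurrent intervals with a sweep; the peak is the room count.
Events (time:±→running): 0:+→1 4:+→2 … peak 2.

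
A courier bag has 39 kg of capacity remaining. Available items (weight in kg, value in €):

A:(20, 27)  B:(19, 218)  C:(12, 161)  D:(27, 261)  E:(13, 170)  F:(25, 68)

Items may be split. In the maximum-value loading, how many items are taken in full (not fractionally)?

Ratios (sorted): C 13.42, E 13.08, B 11.47, D 9.67, F 2.72, A 1.35
take C (12 @ 161); take E (13 @ 170); take 14/19 of B → 160.63. Capacity used 39/39.
2 item(s) taken whole; one partial (take 14/19 of B).

2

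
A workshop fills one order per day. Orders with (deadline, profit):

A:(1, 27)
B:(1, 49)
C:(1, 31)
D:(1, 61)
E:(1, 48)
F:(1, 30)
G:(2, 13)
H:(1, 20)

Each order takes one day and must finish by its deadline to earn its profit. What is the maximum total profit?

74

Sort by profit descending; place each in the latest free slot ≤ its deadline.
By profit: D(d1,61), B(d1,49), E(d1,48), C(d1,31), F(d1,30), A(d1,27), H(d1,20), G(d2,13)
D→slot 1; B skipped; E skipped; C skipped; F skipped; A skipped; H skipped; G→slot 2.
Profit = 61 + 13 = 74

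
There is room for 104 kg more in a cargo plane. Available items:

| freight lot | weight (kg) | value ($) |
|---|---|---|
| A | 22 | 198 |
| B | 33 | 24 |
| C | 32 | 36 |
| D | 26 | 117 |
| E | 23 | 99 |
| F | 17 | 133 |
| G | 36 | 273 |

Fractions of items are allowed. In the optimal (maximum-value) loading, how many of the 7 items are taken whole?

4

Order: A (198/22=9.00) > F (133/17=7.82) > G (273/36=7.58) > D (117/26=4.50) > E (99/23=4.30) > C (36/32=1.12) > B (24/33=0.73)
Fill: take A (22 @ 198) → take F (17 @ 133) → take G (36 @ 273) → take D (26 @ 117) → take 3/23 of E → 12.91; 104/104 used.
4 item(s) taken whole; one partial (take 3/23 of E).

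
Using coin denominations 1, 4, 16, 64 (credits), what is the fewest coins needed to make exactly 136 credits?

4

Greedy: take as many of the largest coin as possible, then repeat with the remainder.
136 = 2×64 + 2×4
Total coins = 2 + 2 = 4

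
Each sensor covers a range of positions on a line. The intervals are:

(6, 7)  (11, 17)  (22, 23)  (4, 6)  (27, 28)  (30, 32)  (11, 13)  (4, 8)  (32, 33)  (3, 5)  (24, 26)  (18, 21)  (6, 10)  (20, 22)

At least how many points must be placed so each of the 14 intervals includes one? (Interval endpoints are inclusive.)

8

Process intervals by earliest right end; each time one isn't hit yet, stab at its right endpoint.
Sorted: [3,5] [4,6] [6,7] [4,8] [6,10] [11,13] [11,17] [18,21] [20,22] [22,23] [24,26] [27,28] [30,32] [32,33]
{[3,5],[4,6]} hit by 5; {[6,7],[4,8],[6,10]} hit by 7; {[11,13],[11,17]} hit by 13; {[18,21],[20,22]} hit by 21; {[22,23]} hit by 23; {[24,26]} hit by 26; {[27,28]} hit by 28; {[30,32],[32,33]} hit by 32.
Points: 5, 7, 13, 21, 23, 26, 28, 32 (8 total).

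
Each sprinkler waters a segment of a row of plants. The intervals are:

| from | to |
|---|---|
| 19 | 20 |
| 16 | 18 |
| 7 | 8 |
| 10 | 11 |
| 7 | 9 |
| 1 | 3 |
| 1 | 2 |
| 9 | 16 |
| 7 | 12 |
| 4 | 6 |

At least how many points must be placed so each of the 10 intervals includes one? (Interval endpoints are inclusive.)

6

Sort by right endpoint; whenever an interval is uncovered, place a point at its right end.
Sorted: [1,2] [1,3] [4,6] [7,8] [7,9] [10,11] [7,12] [9,16] [16,18] [19,20]
{[1,2],[1,3]} hit by 2; {[4,6]} hit by 6; {[7,8],[7,9]} hit by 8; {[10,11],[7,12],[9,16]} hit by 11; {[16,18]} hit by 18; {[19,20]} hit by 20.
Points: 2, 6, 8, 11, 18, 20 (6 total).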